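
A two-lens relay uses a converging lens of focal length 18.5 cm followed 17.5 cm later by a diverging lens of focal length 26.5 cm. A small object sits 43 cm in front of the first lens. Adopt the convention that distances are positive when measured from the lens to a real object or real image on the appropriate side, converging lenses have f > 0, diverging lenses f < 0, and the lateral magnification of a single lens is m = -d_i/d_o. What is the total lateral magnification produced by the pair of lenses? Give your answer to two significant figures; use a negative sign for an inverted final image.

-1.7

Applying the thin-lens equation to the first lens, 1/18.5 = 1/43 + 1/d_i1, which gives d_i1 = 32.469 cm.
Its lateral magnification is m_1 = -d_i1/d_o1 = -(32.469)/43 = -0.7551.
Since 32.469 cm > 17.5 cm, the first image lies past the second lens and serves as a virtual object: d_o2 = L - d_i1 = -14.969 cm.
Applying the thin-lens equation again with f_2 = -26.5 cm and d_o2 = -14.969 cm gives d_i2 = 34.403 cm.
m_2 = -(34.403)/(-14.969) = 2.2982.
Overall magnification: m = m_1 m_2 = -1.7354.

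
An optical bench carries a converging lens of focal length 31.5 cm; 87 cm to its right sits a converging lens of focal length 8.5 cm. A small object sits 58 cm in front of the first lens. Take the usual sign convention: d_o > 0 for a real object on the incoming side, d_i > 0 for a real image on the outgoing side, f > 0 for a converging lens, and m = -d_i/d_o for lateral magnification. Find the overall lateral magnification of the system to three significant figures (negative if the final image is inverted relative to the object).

Lens 1: 1/d_i1 = 1/f_1 - 1/d_o1 = 1/31.5 - 1/58 = 0.01450 cm^-1, so d_i1 = 68.943 cm.
m_1 = -(68.943)/58 = -1.1887.
Object distance for lens 2: d_o2 = 87 - 68.943 = 18.057 cm.
Lens 2: 1/d_i2 = 1/f_2 - 1/d_o2 = 1/8.5 - 1/(18.057) = 0.06227 cm^-1, so d_i2 = 16.060 cm.
m_2 = -(16.060)/(18.057) = -0.8894.
Total m = m_1 x m_2 = (-1.1887)(-0.8894) = 1.0573.

1.06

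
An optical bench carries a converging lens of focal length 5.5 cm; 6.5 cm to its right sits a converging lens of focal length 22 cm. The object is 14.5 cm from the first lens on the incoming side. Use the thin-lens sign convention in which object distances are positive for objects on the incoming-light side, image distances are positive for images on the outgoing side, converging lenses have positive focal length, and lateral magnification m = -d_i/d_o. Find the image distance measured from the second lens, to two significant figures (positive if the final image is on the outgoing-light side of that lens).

2.1 cm

Lens 1: 1/d_i1 = 1/f_1 - 1/d_o1 = 1/5.5 - 1/14.5 = 0.11285 cm^-1, so d_i1 = 8.861 cm.
This image would form 8.861 cm past lens 1, i.e. 2.361 cm beyond lens 2, so it is a virtual object for lens 2: d_o2 = 6.5 - 8.861 = -2.361 cm.
Lens 2: 1/d_i2 = 1/f_2 - 1/d_o2 = 1/22 - 1/(-2.361) = 0.46898 cm^-1, so d_i2 = 2.132 cm.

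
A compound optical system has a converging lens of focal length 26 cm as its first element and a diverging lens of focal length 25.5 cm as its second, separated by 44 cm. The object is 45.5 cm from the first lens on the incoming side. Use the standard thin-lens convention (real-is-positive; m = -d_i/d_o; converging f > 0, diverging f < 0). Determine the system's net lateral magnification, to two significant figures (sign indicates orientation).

Applying the thin-lens equation to the first lens, 1/26 = 1/45.5 + 1/d_i1, which gives d_i1 = 60.667 cm.
Its lateral magnification is m_1 = -d_i1/d_o1 = -(60.667)/45.5 = -1.3333.
Since 60.667 cm > 44 cm, the first image lies past the second lens and serves as a virtual object: d_o2 = L - d_i1 = -16.667 cm.
Applying the thin-lens equation again with f_2 = -25.5 cm and d_o2 = -16.667 cm gives d_i2 = 48.113 cm.
m_2 = -(48.113)/(-16.667) = 2.8868.
Total m = m_1 x m_2 = (-1.3333)(2.8868) = -3.8491.

-3.8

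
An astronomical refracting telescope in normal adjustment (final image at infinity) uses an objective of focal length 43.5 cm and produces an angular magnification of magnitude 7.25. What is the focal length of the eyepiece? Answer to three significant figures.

6.00 cm

|M| = f_obj/f_eye, so f_eye = f_obj/|M| = 43.5/7.25 = 6.000 cm.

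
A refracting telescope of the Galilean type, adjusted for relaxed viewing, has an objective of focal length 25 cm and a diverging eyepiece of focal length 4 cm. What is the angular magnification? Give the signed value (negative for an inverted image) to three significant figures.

6.25

M = -f_obj/f_eye = -25/(-4) = 6.250.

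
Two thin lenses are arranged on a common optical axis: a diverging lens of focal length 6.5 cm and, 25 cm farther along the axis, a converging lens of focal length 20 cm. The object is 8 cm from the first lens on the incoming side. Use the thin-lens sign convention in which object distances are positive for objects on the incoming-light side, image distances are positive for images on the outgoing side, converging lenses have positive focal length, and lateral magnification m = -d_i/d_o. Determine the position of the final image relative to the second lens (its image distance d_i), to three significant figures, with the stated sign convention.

66.6 cm

Applying the thin-lens equation to the first lens, 1/(-6.5) = 1/8 + 1/d_i1, which gives d_i1 = -3.586 cm.
With d_i1 < 0 the first image is virtual and lies on the object side; the object distance for lens 2 is d_o2 = 25 - (-3.586) = 28.586 cm.
Applying the thin-lens equation again with f_2 = 20 cm and d_o2 = 28.586 cm gives d_i2 = 66.586 cm.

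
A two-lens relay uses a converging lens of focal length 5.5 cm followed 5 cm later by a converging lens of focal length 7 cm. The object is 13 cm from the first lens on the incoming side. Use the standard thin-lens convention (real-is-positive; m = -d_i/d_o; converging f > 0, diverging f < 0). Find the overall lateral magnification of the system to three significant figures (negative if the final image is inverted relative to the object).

Lens 1: 1/d_i1 = 1/f_1 - 1/d_o1 = 1/5.5 - 1/13 = 0.10490 cm^-1, so d_i1 = 9.533 cm.
m_1 = -(9.533)/13 = -0.7333.
Since 9.533 cm > 5 cm, the first image lies past the second lens and serves as a virtual object: d_o2 = L - d_i1 = -4.533 cm.
Lens 2: 1/d_i2 = 1/f_2 - 1/d_o2 = 1/7 - 1/(-4.533) = 0.36345 cm^-1, so d_i2 = 2.751 cm.
m_2 = -(2.751)/(-4.533) = 0.6069.
The system's lateral magnification is m_1 m_2 = (-0.7333)(0.6069) = -0.4451.

-0.445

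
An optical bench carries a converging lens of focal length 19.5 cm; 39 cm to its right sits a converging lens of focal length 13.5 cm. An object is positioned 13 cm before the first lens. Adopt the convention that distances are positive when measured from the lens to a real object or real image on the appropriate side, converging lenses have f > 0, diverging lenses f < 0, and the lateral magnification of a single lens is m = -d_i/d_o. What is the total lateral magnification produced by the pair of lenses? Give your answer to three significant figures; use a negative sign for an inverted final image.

-0.628

First lens: d_i1 = 1/(1/19.5 - 1/13) = -39.000 cm.
m_1 = -(-39.000)/13 = 3.0000.
With d_i1 < 0 the first image is virtual and lies on the object side; the object distance for lens 2 is d_o2 = 39 - (-39.000) = 78.000 cm.
Second lens: d_i2 = 1/(1/13.5 - 1/(78.000)) = 16.326 cm.
m_2 = -(16.326)/(78.000) = -0.2093.
Overall magnification: m = m_1 m_2 = -0.6279.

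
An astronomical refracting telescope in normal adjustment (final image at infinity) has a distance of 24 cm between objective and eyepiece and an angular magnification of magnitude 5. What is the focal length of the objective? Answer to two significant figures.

20 cm

In normal adjustment the tube length equals f_obj + f_eye and |M| = f_obj/f_eye.
So f_obj = 5 f_eye and 5 f_eye + f_eye = 24 cm, giving f_eye = 24/6 = 4.000 cm and f_obj = 20.000 cm.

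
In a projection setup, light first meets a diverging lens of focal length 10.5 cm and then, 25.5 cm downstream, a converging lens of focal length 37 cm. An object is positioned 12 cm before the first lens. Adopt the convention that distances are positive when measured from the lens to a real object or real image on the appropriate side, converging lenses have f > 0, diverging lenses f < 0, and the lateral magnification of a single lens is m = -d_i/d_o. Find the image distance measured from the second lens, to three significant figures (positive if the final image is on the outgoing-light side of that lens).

Applying the thin-lens equation to the first lens, 1/(-10.5) = 1/12 + 1/d_i1, which gives d_i1 = -5.600 cm.
The intermediate image is virtual, 5.600 cm to the left of lens 1, so d_o2 = L - d_i1 = 25.5 - (-5.600) = 31.100 cm.
Applying the thin-lens equation again with f_2 = 37 cm and d_o2 = 31.100 cm gives d_i2 = -195.034 cm.

-195 cm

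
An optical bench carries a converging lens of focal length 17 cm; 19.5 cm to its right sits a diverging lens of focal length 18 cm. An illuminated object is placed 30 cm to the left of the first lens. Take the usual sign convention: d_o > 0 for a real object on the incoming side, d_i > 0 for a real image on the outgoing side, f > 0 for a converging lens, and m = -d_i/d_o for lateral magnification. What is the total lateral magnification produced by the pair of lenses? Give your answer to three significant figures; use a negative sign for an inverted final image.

First lens: d_i1 = 1/(1/17 - 1/30) = 39.231 cm.
m_1 = -(39.231)/30 = -1.3077.
This image would form 39.231 cm past lens 1, i.e. 19.731 cm beyond lens 2, so it is a virtual object for lens 2: d_o2 = 19.5 - 39.231 = -19.731 cm.
Second lens: d_i2 = 1/(1/(-18) - 1/(-19.731)) = -205.200 cm.
m_2 = -(-205.200)/(-19.731) = -10.4000.
Overall magnification: m = m_1 m_2 = 13.6000.

13.6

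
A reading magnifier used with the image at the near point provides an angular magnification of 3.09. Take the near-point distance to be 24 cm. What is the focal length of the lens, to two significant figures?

For the image at the near point, M = 1 + D/f.
f = D/(M - 1) = 24/(3.09 - 1) = 11.483 cm.

11 cm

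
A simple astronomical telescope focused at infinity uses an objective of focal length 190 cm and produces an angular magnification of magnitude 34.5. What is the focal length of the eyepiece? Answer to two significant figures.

5.5 cm

|M| = f_obj/f_eye, so f_eye = f_obj/|M| = 190/34.5 = 5.507 cm.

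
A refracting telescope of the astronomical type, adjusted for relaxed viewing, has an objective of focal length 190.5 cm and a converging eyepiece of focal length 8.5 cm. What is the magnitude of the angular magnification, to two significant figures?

|M| = f_obj/|f_eye| = 190.5/8.5 = 22.412.

22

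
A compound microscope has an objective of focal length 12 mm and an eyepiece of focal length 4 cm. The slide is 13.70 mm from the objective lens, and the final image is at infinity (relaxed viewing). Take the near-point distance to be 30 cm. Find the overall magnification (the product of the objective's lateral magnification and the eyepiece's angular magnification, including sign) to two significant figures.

-53

Convert to cm: f_obj = 12 mm = 1.2 cm; d_o = 13.70 mm = 1.37 cm.
Objective: 1/d_i = 1/f_obj - 1/d_o = 1/1.2 - 1/1.37 = 0.10341 cm^-1, so d_i = 9.671 cm.
m_obj = -d_i/d_o = -9.671/1.37 = -7.059.
Eyepiece angular magnification (image at infinity): M_eye = D/f_e = 30/4 = 7.500.
Overall M = m_obj x M_eye = (-7.059)(7.500) = -52.94.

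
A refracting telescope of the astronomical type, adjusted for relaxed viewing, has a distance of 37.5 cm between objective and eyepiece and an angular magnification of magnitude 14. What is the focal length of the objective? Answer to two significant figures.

35 cm

In normal adjustment the tube length equals f_obj + f_eye and |M| = f_obj/f_eye.
So f_obj = 14 f_eye and 14 f_eye + f_eye = 37.5 cm, giving f_eye = 37.5/15 = 2.500 cm and f_obj = 35.000 cm.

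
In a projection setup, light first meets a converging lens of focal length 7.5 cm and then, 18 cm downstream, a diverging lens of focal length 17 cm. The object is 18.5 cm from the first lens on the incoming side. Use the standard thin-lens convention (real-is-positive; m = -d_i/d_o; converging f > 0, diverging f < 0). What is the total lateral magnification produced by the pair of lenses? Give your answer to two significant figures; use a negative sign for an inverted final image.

-0.52

First lens: d_i1 = 1/(1/7.5 - 1/18.5) = 12.614 cm.
m_1 = -(12.614)/18.5 = -0.6818.
That image sits 5.386 cm in front of the second lens, so d_o2 = 5.386 cm.
Second lens: d_i2 = 1/(1/(-17) - 1/(5.386)) = -4.090 cm.
m_2 = -(-4.090)/(5.386) = 0.7594.
Overall magnification: m = m_1 m_2 = -0.5178.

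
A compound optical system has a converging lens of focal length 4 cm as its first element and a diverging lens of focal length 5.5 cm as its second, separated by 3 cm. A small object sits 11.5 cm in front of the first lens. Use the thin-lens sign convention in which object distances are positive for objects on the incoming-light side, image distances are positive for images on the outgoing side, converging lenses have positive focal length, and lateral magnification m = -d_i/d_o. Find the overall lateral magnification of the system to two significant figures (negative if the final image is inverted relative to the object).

Lens 1: 1/d_i1 = 1/f_1 - 1/d_o1 = 1/4 - 1/11.5 = 0.16304 cm^-1, so d_i1 = 6.133 cm.
m_1 = -(6.133)/11.5 = -0.5333.
This image would form 6.133 cm past lens 1, i.e. 3.133 cm beyond lens 2, so it is a virtual object for lens 2: d_o2 = 3 - 6.133 = -3.133 cm.
Lens 2: 1/d_i2 = 1/f_2 - 1/d_o2 = 1/(-5.5) - 1/(-3.133) = 0.13733 cm^-1, so d_i2 = 7.282 cm.
m_2 = -(7.282)/(-3.133) = 2.3239.
Overall magnification: m = m_1 m_2 = -1.2394.

-1.2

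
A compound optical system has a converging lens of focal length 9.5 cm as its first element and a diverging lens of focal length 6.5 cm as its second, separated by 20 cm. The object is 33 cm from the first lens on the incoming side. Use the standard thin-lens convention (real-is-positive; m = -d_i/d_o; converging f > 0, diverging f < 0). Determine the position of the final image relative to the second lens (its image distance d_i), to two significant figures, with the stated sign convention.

Lens 1: 1/d_i1 = 1/f_1 - 1/d_o1 = 1/9.5 - 1/33 = 0.07496 cm^-1, so d_i1 = 13.340 cm.
Object distance for lens 2: d_o2 = 20 - 13.340 = 6.660 cm.
Lens 2: 1/d_i2 = 1/f_2 - 1/d_o2 = 1/(-6.5) - 1/(6.660) = -0.30401 cm^-1, so d_i2 = -3.289 cm.

-3.3 cm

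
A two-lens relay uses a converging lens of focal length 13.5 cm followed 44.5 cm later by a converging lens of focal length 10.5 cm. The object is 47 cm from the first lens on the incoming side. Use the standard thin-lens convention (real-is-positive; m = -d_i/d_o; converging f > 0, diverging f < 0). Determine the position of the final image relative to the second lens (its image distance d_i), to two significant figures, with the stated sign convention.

First lens: d_i1 = 1/(1/13.5 - 1/47) = 18.940 cm.
Object distance for lens 2: d_o2 = 44.5 - 18.940 = 25.560 cm.
Second lens: d_i2 = 1/(1/10.5 - 1/(25.560)) = 17.821 cm.

18 cm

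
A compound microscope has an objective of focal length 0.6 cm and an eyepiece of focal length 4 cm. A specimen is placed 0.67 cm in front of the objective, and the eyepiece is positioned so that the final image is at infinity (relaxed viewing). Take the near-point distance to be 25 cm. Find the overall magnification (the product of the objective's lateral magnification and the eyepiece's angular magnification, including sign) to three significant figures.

-53.6

Objective: 1/d_i = 1/f_obj - 1/d_o = 1/0.6 - 1/0.67 = 0.17413 cm^-1, so d_i = 5.743 cm.
m_obj = -d_i/d_o = -5.743/0.67 = -8.571.
Eyepiece angular magnification (image at infinity): M_eye = D/f_e = 25/4 = 6.250.
Overall M = m_obj x M_eye = (-8.571)(6.250) = -53.57.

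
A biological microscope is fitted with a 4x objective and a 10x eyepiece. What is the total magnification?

The overall magnification of a compound microscope is the product of the objective and eyepiece magnifications:
M = M_obj x M_eye = 4 x 10 = 40.

40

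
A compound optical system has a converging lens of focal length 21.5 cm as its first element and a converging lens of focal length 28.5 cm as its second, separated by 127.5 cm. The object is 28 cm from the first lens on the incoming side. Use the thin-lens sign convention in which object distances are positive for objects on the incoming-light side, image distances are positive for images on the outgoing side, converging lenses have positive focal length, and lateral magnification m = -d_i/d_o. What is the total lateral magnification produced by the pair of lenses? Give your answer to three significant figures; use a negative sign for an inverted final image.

Applying the thin-lens equation to the first lens, 1/21.5 = 1/28 + 1/d_i1, which gives d_i1 = 92.615 cm.
Its lateral magnification is m_1 = -d_i1/d_o1 = -(92.615)/28 = -3.3077.
The intermediate image is 92.615 cm to the right of lens 1, so d_o2 = L - d_i1 = 127.5 - 92.615 = 34.885 cm.
Applying the thin-lens equation again with f_2 = 28.5 cm and d_o2 = 34.885 cm gives d_i2 = 155.720 cm.
m_2 = -(155.720)/(34.885) = -4.4639.
Total m = m_1 x m_2 = (-3.3077)(-4.4639) = 14.7651.

14.8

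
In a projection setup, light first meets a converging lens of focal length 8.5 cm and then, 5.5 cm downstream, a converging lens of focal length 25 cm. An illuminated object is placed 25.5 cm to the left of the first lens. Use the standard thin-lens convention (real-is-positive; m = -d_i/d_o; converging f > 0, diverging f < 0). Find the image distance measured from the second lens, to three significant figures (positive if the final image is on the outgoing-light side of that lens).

5.62 cm

First lens: d_i1 = 1/(1/8.5 - 1/25.5) = 12.750 cm.
This image would form 12.750 cm past lens 1, i.e. 7.250 cm beyond lens 2, so it is a virtual object for lens 2: d_o2 = 5.5 - 12.750 = -7.250 cm.
Second lens: d_i2 = 1/(1/25 - 1/(-7.250)) = 5.620 cm.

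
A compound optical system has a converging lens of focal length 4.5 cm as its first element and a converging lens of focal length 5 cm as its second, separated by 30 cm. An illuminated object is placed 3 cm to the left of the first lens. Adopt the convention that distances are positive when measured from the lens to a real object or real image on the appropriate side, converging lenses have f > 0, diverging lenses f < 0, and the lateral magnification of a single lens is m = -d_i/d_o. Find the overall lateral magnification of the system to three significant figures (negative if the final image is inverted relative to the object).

-0.441

First lens: d_i1 = 1/(1/4.5 - 1/3) = -9.000 cm.
m_1 = -(-9.000)/3 = 3.0000.
The intermediate image is virtual, 9.000 cm to the left of lens 1, so d_o2 = L - d_i1 = 30 - (-9.000) = 39.000 cm.
Second lens: d_i2 = 1/(1/5 - 1/(39.000)) = 5.735 cm.
m_2 = -(5.735)/(39.000) = -0.1471.
Total m = m_1 x m_2 = (3.0000)(-0.1471) = -0.4412.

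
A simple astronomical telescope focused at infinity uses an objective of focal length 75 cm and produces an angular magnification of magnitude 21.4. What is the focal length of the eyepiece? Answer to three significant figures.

3.50 cm

|M| = f_obj/f_eye, so f_eye = f_obj/|M| = 75/21.4 = 3.505 cm.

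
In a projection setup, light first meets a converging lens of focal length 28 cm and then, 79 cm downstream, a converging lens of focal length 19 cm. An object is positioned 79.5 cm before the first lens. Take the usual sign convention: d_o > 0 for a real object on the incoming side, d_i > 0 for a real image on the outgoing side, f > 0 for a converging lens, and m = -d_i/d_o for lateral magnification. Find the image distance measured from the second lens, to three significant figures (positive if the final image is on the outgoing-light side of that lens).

Applying the thin-lens equation to the first lens, 1/28 = 1/79.5 + 1/d_i1, which gives d_i1 = 43.223 cm.
That image sits 35.777 cm in front of the second lens, so d_o2 = 35.777 cm.
Applying the thin-lens equation again with f_2 = 19 cm and d_o2 = 35.777 cm gives d_i2 = 40.518 cm.

40.5 cm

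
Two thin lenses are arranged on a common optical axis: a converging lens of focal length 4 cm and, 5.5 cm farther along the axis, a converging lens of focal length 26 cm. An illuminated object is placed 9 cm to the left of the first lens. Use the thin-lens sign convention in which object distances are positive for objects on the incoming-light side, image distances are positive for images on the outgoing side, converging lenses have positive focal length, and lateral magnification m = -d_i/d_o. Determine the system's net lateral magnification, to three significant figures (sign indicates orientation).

Applying the thin-lens equation to the first lens, 1/4 = 1/9 + 1/d_i1, which gives d_i1 = 7.200 cm.
Its lateral magnification is m_1 = -d_i1/d_o1 = -(7.200)/9 = -0.8000.
Since 7.200 cm > 5.5 cm, the first image lies past the second lens and serves as a virtual object: d_o2 = L - d_i1 = -1.700 cm.
Applying the thin-lens equation again with f_2 = 26 cm and d_o2 = -1.700 cm gives d_i2 = 1.596 cm.
m_2 = -(1.596)/(-1.700) = 0.9386.
Total m = m_1 x m_2 = (-0.8000)(0.9386) = -0.7509.

-0.751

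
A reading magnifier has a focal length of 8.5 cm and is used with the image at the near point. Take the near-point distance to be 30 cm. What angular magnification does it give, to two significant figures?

M = 1 + D/f = 1 + 30/8.5 = 4.529.

4.5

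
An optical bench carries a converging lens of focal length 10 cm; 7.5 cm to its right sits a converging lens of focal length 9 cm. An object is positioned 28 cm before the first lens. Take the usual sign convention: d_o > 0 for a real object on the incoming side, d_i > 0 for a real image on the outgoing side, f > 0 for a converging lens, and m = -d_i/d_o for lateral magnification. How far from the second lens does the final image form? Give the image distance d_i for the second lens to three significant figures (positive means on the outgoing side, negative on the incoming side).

Applying the thin-lens equation to the first lens, 1/10 = 1/28 + 1/d_i1, which gives d_i1 = 15.556 cm.
This image would form 15.556 cm past lens 1, i.e. 8.056 cm beyond lens 2, so it is a virtual object for lens 2: d_o2 = 7.5 - 15.556 = -8.056 cm.
Applying the thin-lens equation again with f_2 = 9 cm and d_o2 = -8.056 cm gives d_i2 = 4.251 cm.

4.25 cm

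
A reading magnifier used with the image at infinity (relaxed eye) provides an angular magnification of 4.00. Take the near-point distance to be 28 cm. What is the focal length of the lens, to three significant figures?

For the image at infinity, M = D/f.
f = D/M = 28/4.0 = 7.000 cm.

7.00 cm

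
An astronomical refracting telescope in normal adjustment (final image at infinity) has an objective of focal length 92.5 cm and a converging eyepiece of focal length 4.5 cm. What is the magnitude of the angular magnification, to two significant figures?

|M| = f_obj/|f_eye| = 92.5/4.5 = 20.556.

21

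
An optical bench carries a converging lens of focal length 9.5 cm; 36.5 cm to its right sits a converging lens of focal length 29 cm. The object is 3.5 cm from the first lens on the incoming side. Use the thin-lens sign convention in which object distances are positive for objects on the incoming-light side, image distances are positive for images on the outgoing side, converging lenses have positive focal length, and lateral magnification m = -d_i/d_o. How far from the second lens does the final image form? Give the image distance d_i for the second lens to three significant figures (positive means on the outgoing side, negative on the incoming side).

93.5 cm

First lens: d_i1 = 1/(1/9.5 - 1/3.5) = -5.542 cm.
With d_i1 < 0 the first image is virtual and lies on the object side; the object distance for lens 2 is d_o2 = 36.5 - (-5.542) = 42.042 cm.
Second lens: d_i2 = 1/(1/29 - 1/(42.042)) = 93.486 cm.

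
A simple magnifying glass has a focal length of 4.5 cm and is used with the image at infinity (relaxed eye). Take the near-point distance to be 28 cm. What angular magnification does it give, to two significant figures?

M = D/f = 28/4.5 = 6.222.

6.2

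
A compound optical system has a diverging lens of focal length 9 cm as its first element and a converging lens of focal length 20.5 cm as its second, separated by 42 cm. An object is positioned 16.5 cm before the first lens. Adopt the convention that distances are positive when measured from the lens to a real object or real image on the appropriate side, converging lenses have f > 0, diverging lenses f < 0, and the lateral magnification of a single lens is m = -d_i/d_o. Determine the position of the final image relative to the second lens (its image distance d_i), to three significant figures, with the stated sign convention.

Lens 1: 1/d_i1 = 1/f_1 - 1/d_o1 = 1/(-9) - 1/16.5 = -0.17172 cm^-1, so d_i1 = -5.824 cm.
With d_i1 < 0 the first image is virtual and lies on the object side; the object distance for lens 2 is d_o2 = 42 - (-5.824) = 47.824 cm.
Lens 2: 1/d_i2 = 1/f_2 - 1/d_o2 = 1/20.5 - 1/(47.824) = 0.02787 cm^-1, so d_i2 = 35.881 cm.

35.9 cm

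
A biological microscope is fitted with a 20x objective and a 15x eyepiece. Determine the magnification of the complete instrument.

The overall magnification of a compound microscope is the product of the objective and eyepiece magnifications:
M = M_obj x M_eye = 20 x 15 = 300.

300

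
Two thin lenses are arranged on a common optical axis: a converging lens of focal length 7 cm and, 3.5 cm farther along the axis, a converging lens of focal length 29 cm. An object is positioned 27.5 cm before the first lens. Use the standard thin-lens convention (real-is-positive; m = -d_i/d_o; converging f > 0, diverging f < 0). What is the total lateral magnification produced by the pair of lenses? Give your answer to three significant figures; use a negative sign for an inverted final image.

Applying the thin-lens equation to the first lens, 1/7 = 1/27.5 + 1/d_i1, which gives d_i1 = 9.390 cm.
Its lateral magnification is m_1 = -d_i1/d_o1 = -(9.390)/27.5 = -0.3415.
This image would form 9.390 cm past lens 1, i.e. 5.890 cm beyond lens 2, so it is a virtual object for lens 2: d_o2 = 3.5 - 9.390 = -5.890 cm.
Applying the thin-lens equation again with f_2 = 29 cm and d_o2 = -5.890 cm gives d_i2 = 4.896 cm.
m_2 = -(4.896)/(-5.890) = 0.8312.
The system's lateral magnification is m_1 m_2 = (-0.3415)(0.8312) = -0.2838.

-0.284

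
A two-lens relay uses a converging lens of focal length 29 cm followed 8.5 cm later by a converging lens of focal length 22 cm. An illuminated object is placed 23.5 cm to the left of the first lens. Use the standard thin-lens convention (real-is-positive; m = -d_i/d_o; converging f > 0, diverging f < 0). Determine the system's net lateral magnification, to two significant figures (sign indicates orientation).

Lens 1: 1/d_i1 = 1/f_1 - 1/d_o1 = 1/29 - 1/23.5 = -0.00807 cm^-1, so d_i1 = -123.909 cm.
m_1 = -(-123.909)/23.5 = 5.2727.
The intermediate image is virtual, 123.909 cm to the left of lens 1, so d_o2 = L - d_i1 = 8.5 - (-123.909) = 132.409 cm.
Lens 2: 1/d_i2 = 1/f_2 - 1/d_o2 = 1/22 - 1/(132.409) = 0.03790 cm^-1, so d_i2 = 26.384 cm.
m_2 = -(26.384)/(132.409) = -0.1993.
Overall magnification: m = m_1 m_2 = -1.0506.

-1.1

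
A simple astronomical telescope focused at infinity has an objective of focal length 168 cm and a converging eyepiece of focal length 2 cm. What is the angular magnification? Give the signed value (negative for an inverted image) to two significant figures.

-84

M = -f_obj/f_eye = -168/(2) = -84.000.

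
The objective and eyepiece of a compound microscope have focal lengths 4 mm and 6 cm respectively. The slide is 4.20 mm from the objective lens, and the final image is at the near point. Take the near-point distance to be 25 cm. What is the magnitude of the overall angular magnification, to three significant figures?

Convert to cm: f_obj = 4 mm = 0.4 cm; d_o = 4.20 mm = 0.42 cm.
Objective: 1/d_i = 1/f_obj - 1/d_o = 1/0.4 - 1/0.42 = 0.11905 cm^-1, so d_i = 8.400 cm.
m_obj = -d_i/d_o = -8.400/0.42 = -20.000.
Eyepiece angular magnification (image at near point): M_eye = 1 + D/f_e = 1 + 25/6 = 5.167.
Overall M = m_obj x M_eye = (-20.000)(5.167) = -103.33.
|M| = 103.33.

103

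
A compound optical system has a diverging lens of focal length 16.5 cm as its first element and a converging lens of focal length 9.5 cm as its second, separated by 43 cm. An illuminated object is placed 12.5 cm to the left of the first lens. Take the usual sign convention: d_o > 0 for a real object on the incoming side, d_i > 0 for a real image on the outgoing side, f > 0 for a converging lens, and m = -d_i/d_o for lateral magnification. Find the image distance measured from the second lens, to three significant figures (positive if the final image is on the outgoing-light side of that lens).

Lens 1: 1/d_i1 = 1/f_1 - 1/d_o1 = 1/(-16.5) - 1/12.5 = -0.14061 cm^-1, so d_i1 = -7.112 cm.
With d_i1 < 0 the first image is virtual and lies on the object side; the object distance for lens 2 is d_o2 = 43 - (-7.112) = 50.112 cm.
Lens 2: 1/d_i2 = 1/f_2 - 1/d_o2 = 1/9.5 - 1/(50.112) = 0.08531 cm^-1, so d_i2 = 11.722 cm.

11.7 cm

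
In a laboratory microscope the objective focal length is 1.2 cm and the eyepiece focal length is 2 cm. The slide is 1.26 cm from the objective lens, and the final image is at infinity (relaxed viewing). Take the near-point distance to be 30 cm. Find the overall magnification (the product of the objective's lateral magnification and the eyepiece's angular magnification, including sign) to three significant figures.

-300

Objective: 1/d_i = 1/f_obj - 1/d_o = 1/1.2 - 1/1.26 = 0.03968 cm^-1, so d_i = 25.200 cm.
m_obj = -d_i/d_o = -25.200/1.26 = -20.000.
Eyepiece angular magnification (image at infinity): M_eye = D/f_e = 30/2 = 15.000.
Overall M = m_obj x M_eye = (-20.000)(15.000) = -300.00.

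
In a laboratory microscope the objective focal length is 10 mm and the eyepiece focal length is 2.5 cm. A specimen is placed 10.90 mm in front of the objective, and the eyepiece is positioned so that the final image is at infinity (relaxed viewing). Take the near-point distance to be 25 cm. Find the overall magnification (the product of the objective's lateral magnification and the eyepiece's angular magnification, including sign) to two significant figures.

Convert to cm: f_obj = 10 mm = 1 cm; d_o = 10.90 mm = 1.09 cm.
Objective: 1/d_i = 1/f_obj - 1/d_o = 1/1 - 1/1.09 = 0.08257 cm^-1, so d_i = 12.111 cm.
m_obj = -d_i/d_o = -12.111/1.09 = -11.111.
Eyepiece angular magnification (image at infinity): M_eye = D/f_e = 25/2.5 = 10.000.
Overall M = m_obj x M_eye = (-11.111)(10.000) = -111.11.

-110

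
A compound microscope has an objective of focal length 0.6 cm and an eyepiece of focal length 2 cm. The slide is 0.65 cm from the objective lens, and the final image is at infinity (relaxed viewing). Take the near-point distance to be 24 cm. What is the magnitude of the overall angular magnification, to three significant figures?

Objective: 1/d_i = 1/f_obj - 1/d_o = 1/0.6 - 1/0.65 = 0.12821 cm^-1, so d_i = 7.800 cm.
m_obj = -d_i/d_o = -7.800/0.65 = -12.000.
Eyepiece angular magnification (image at infinity): M_eye = D/f_e = 24/2 = 12.000.
Overall M = m_obj x M_eye = (-12.000)(12.000) = -144.00.
|M| = 144.00.

144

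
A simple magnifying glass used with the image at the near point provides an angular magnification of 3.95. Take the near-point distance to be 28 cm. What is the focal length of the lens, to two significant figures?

For the image at the near point, M = 1 + D/f.
f = D/(M - 1) = 28/(3.95 - 1) = 9.492 cm.

9.5 cm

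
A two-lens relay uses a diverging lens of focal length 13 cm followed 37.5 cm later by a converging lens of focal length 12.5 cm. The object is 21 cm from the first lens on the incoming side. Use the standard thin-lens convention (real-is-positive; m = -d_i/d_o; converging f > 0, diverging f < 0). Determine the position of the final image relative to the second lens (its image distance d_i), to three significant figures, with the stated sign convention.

17.2 cm

First lens: d_i1 = 1/(1/(-13) - 1/21) = -8.029 cm.
The intermediate image is virtual, 8.029 cm to the left of lens 1, so d_o2 = L - d_i1 = 37.5 - (-8.029) = 45.529 cm.
Second lens: d_i2 = 1/(1/12.5 - 1/(45.529)) = 17.231 cm.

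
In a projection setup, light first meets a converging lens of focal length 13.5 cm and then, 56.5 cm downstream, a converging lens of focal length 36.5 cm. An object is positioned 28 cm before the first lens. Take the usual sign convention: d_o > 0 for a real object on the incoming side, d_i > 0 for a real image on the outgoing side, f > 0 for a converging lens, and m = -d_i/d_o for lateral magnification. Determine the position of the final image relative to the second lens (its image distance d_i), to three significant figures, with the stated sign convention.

-183 cm

Applying the thin-lens equation to the first lens, 1/13.5 = 1/28 + 1/d_i1, which gives d_i1 = 26.069 cm.
Object distance for lens 2: d_o2 = 56.5 - 26.069 = 30.431 cm.
Applying the thin-lens equation again with f_2 = 36.5 cm and d_o2 = 30.431 cm gives d_i2 = -183.018 cm.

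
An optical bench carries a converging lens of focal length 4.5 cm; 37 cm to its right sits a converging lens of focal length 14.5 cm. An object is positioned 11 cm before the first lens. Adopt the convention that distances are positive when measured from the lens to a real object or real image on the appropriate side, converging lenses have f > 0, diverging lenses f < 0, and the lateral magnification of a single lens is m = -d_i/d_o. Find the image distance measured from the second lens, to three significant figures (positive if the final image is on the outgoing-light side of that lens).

28.6 cm

First lens: d_i1 = 1/(1/4.5 - 1/11) = 7.615 cm.
The intermediate image is 7.615 cm to the right of lens 1, so d_o2 = L - d_i1 = 37 - 7.615 = 29.385 cm.
Second lens: d_i2 = 1/(1/14.5 - 1/(29.385)) = 28.625 cm.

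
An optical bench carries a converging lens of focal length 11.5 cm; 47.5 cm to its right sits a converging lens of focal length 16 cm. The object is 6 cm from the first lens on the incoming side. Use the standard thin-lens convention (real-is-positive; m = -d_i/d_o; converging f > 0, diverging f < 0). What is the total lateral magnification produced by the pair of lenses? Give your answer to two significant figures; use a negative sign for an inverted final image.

-0.76

Applying the thin-lens equation to the first lens, 1/11.5 = 1/6 + 1/d_i1, which gives d_i1 = -12.545 cm.
Its lateral magnification is m_1 = -d_i1/d_o1 = -(-12.545)/6 = 2.0909.
The intermediate image is virtual, 12.545 cm to the left of lens 1, so d_o2 = L - d_i1 = 47.5 - (-12.545) = 60.045 cm.
Applying the thin-lens equation again with f_2 = 16 cm and d_o2 = 60.045 cm gives d_i2 = 21.812 cm.
m_2 = -(21.812)/(60.045) = -0.3633.
Overall magnification: m = m_1 m_2 = -0.7595.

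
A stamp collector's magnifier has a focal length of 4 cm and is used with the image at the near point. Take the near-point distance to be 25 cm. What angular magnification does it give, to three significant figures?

7.25

M = 1 + D/f = 1 + 25/4 = 7.250.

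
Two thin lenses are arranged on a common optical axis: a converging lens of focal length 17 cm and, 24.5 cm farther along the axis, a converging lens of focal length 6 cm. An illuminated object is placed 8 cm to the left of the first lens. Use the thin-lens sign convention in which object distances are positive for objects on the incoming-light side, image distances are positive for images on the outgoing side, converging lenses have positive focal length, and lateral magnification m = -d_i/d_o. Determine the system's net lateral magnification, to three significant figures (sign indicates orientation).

-0.337

Applying the thin-lens equation to the first lens, 1/17 = 1/8 + 1/d_i1, which gives d_i1 = -15.111 cm.
Its lateral magnification is m_1 = -d_i1/d_o1 = -(-15.111)/8 = 1.8889.
With d_i1 < 0 the first image is virtual and lies on the object side; the object distance for lens 2 is d_o2 = 24.5 - (-15.111) = 39.611 cm.
Applying the thin-lens equation again with f_2 = 6 cm and d_o2 = 39.611 cm gives d_i2 = 7.071 cm.
m_2 = -(7.071)/(39.611) = -0.1785.
Total m = m_1 x m_2 = (1.8889)(-0.1785) = -0.3372.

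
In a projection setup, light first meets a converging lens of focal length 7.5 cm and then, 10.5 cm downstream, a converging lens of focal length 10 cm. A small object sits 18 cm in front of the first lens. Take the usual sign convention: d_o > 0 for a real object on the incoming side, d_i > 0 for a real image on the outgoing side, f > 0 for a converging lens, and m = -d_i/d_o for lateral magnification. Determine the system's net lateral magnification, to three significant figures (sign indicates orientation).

Applying the thin-lens equation to the first lens, 1/7.5 = 1/18 + 1/d_i1, which gives d_i1 = 12.857 cm.
Its lateral magnification is m_1 = -d_i1/d_o1 = -(12.857)/18 = -0.7143.
This image would form 12.857 cm past lens 1, i.e. 2.357 cm beyond lens 2, so it is a virtual object for lens 2: d_o2 = 10.5 - 12.857 = -2.357 cm.
Applying the thin-lens equation again with f_2 = 10 cm and d_o2 = -2.357 cm gives d_i2 = 1.908 cm.
m_2 = -(1.908)/(-2.357) = 0.8092.
Total m = m_1 x m_2 = (-0.7143)(0.8092) = -0.5780.

-0.578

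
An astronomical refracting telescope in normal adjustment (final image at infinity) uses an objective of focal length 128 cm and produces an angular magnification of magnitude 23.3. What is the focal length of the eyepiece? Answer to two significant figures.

|M| = f_obj/f_eye, so f_eye = f_obj/|M| = 128/23.3 = 5.494 cm.

5.5 cm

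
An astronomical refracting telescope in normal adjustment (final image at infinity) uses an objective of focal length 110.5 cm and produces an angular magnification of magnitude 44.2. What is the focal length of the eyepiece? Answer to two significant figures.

|M| = f_obj/f_eye, so f_eye = f_obj/|M| = 110.5/44.2 = 2.500 cm.

2.5 cm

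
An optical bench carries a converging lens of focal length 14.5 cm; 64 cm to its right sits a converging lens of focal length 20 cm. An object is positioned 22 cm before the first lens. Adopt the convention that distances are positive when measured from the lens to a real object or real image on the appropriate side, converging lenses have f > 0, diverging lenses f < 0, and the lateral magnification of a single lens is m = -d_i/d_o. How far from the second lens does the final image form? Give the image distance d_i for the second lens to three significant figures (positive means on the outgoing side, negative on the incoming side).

Applying the thin-lens equation to the first lens, 1/14.5 = 1/22 + 1/d_i1, which gives d_i1 = 42.533 cm.
Object distance for lens 2: d_o2 = 64 - 42.533 = 21.467 cm.
Applying the thin-lens equation again with f_2 = 20 cm and d_o2 = 21.467 cm gives d_i2 = 292.727 cm.

293 cm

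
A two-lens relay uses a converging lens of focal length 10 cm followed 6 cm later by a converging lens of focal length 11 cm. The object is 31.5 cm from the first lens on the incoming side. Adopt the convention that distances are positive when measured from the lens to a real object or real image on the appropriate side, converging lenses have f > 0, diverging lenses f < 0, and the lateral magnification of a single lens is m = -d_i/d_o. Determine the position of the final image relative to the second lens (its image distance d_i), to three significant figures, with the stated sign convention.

4.84 cm

First lens: d_i1 = 1/(1/10 - 1/31.5) = 14.651 cm.
Since 14.651 cm > 6 cm, the first image lies past the second lens and serves as a virtual object: d_o2 = L - d_i1 = -8.651 cm.
Second lens: d_i2 = 1/(1/11 - 1/(-8.651)) = 4.843 cm.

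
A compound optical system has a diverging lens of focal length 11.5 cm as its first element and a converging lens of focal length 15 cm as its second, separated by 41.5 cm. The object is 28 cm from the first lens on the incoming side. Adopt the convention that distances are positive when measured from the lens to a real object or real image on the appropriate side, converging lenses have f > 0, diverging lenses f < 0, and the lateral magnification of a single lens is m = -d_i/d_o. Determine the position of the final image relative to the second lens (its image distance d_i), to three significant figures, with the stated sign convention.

21.5 cm

Lens 1: 1/d_i1 = 1/f_1 - 1/d_o1 = 1/(-11.5) - 1/28 = -0.12267 cm^-1, so d_i1 = -8.152 cm.
The intermediate image is virtual, 8.152 cm to the left of lens 1, so d_o2 = L - d_i1 = 41.5 - (-8.152) = 49.652 cm.
Lens 2: 1/d_i2 = 1/f_2 - 1/d_o2 = 1/15 - 1/(49.652) = 0.04653 cm^-1, so d_i2 = 21.493 cm.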